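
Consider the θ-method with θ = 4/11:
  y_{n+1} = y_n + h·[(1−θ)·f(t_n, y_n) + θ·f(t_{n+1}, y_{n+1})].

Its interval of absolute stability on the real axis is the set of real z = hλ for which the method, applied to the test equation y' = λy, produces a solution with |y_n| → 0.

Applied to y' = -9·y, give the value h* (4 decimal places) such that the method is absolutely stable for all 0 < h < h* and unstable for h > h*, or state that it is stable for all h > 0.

Set f=λy, z=hλ:
  y_{n+1} = y_n + z·[7/11·y_n + 4/11·y_{n+1}] ⇒ (1 − 4/11z)y_{n+1} = (1 + 7/11z)y_n
  R(z) = (1 + 7/11z)/(1 − 4/11z).

Solve |R(x)|<1 on ℝ⁻.
x=-0.48: |R|=0.5913
R=−1: 1+7/11x = −1+4/11x ⇒ -3/11x=2 ⇒ x=2/(-3/11)=-7.3333
Confirm numerically:
  x=-7.144: |R|=0.98565 <1
  x=-4.813: |R|=0.75007 <1
  x=-3.899: |R|=0.61261 <1
  x=-7.554: |R|=1.01606 >1
  x=-7.367: |R|=1.00250 >1
Stable set (-7.3333, 0).

(-7.3333,0); λ=-9 ⇒ h* = (22/3)/9 = 0.8148.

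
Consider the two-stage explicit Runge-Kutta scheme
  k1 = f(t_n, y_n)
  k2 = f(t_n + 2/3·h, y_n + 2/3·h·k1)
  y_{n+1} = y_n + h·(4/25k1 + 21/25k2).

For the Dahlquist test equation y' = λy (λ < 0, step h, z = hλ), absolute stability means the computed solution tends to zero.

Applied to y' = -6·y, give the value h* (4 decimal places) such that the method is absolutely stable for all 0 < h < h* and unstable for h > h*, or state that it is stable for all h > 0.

(-1.7857,0); λ=-6 ⇒ h* = (25/14)/6 = 0.2976.

Test eqn y'=λy, z=hλ:
  k1=λy_n ⇒ h·k1=z·y_n;  k2=λ(1+2/3z)y_n ⇒ h·k2=z(1+2/3z)y_n
  y_{n+1}/y_n = 1 + 4/25z + 21/25z(1+2/3z) = 1 + z + 14/25z²
  so R(z) = 1 + z + 14/25z².

Need |R(x)|<1, x<0.
x=-0.63: |R|=0.5923
R=1: x+14/25x²=0 ⇒ x=−25/14=-1.7857; min R=1−1/(4·14/25)=0.5536>−1
Confirm numerically:
  x=-1.384: |R|=0.68866 <1
  x=-1.160: |R|=0.59354 <1
  x=-1.042: |R|=0.56603 <1
  x=-0.908: |R|=0.55370 <1
  x=-2.370: |R|=1.77546 >1
  x=-2.216: |R|=1.53397 >1
  x=-2.157: |R|=1.44848 >1
So |R|<1 on (-1.7857, 0).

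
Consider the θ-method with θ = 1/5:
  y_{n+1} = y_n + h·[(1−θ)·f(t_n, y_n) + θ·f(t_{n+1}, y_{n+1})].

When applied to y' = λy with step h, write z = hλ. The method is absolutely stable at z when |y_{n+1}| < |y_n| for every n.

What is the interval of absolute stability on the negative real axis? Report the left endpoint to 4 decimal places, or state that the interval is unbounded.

(-3.3333, 0).

With y'=λy (z=hλ):
  y_{n+1} = y_n + z·[4/5·y_n + 1/5·y_{n+1}] ⇒ (1 − 1/5z)y_{n+1} = (1 + 4/5z)y_n
  Hence R(z) = (1 + 4/5z)/(1 − 1/5z).

Find x<0 with |R(x)|<1.
x=-0.59: |R|=0.4723
R=−1: 1+4/5x = −1+1/5x ⇒ -3/5x=2 ⇒ x=2/(-3/5)=-3.3333
Confirm numerically:
  x=-3.195: |R|=0.94936 <1
  x=-2.964: |R|=0.86087 <1
  x=-2.616: |R|=0.71744 <1
  x=-3.595: |R|=1.09133 >1
  x=-3.489: |R|=1.05501 >1
Interval (-3.3333, 0).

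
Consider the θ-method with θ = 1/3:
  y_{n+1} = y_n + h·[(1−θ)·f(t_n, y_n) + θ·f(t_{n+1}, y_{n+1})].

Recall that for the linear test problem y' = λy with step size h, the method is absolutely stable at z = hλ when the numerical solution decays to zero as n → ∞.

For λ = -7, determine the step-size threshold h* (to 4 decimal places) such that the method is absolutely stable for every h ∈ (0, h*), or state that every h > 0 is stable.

(-6.0000,0); λ=-7 ⇒ h* = (6)/7 = 0.8571.

Set f=λy, z=hλ:
  y_{n+1} = y_n + z·[2/3·y_n + 1/3·y_{n+1}] ⇒ (1 − 1/3z)y_{n+1} = (1 + 2/3z)y_n
  ⇒ R(z) = (1 + 2/3z)/(1 − 1/3z).

Find x<0 with |R(x)|<1.
x=-1.58: |R|=0.0349
R=−1: 1+2/3x = −1+1/3x ⇒ -1/3x=2 ⇒ x=2/(-1/3)=-6.0000
Confirm numerically:
  x=-3.903: |R|=0.69622 <1
  x=-3.495: |R|=0.61432 <1
  x=-3.182: |R|=0.54416 <1
  x=-6.272: |R|=1.02934 >1
  x=-6.197: |R|=1.02142 >1
  x=-6.138: |R|=1.01510 >1
Interval (-6.0000, 0).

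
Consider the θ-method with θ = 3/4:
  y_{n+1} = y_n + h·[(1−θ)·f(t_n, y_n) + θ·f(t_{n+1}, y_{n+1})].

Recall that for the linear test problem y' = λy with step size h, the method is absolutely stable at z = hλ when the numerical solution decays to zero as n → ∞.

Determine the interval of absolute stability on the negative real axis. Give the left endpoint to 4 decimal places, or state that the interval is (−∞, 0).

Test eqn y'=λy, z=hλ:
  y_{n+1} = y_n + z·[1/4·y_n + 3/4·y_{n+1}] ⇒ (1 − 3/4z)y_{n+1} = (1 + 1/4z)y_n
  ⇒ R(z) = (1 + 1/4z)/(1 − 3/4z).

Boundary: |R(x)|=1, x<0.
x=-0.46: |R|=0.6580
x=-2: |R|=0.2000
x=-10: |R|=0.1765
x=-100: |R|=0.3158
θ=3/4≥1/2 ⇒ |1+1/4x|<|1−3/4x| ∀x<0 ⇒ interval (−∞,0).

unbounded; (−∞, 0).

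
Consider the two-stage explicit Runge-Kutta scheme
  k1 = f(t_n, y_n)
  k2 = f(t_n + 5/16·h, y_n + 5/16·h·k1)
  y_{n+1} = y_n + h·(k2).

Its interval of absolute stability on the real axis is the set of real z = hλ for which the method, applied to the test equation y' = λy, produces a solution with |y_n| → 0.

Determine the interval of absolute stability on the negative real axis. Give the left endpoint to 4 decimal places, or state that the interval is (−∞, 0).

(-3.2000, 0).

On y'=λy, z=hλ:
  k1=λy_n ⇒ h·k1=z·y_n;  k2=λ(1+5/16z)y_n ⇒ h·k2=z(1+5/16z)y_n
  y_{n+1}/y_n = 1 + z(1+5/16z) = 1 + z + 5/16z²
  ⇒ R(z) = 1 + z + 5/16z².

Boundary: |R(x)|=1, x<0.
x=-1.08: |R|=0.2845
R=1: x+5/16x²=0 ⇒ x=−16/5=-3.2000; min R=1−1/(4·5/16)=0.2000>−1
Confirm numerically:
  x=-2.760: |R|=0.62050 <1
  x=-2.154: |R|=0.29591 <1
  x=-2.123: |R|=0.28548 <1
  x=-1.955: |R|=0.23938 <1
  x=-3.800: |R|=1.71250 >1
  x=-3.684: |R|=1.55721 >1
  x=-3.605: |R|=1.45626 >1
Interval (-3.2000, 0).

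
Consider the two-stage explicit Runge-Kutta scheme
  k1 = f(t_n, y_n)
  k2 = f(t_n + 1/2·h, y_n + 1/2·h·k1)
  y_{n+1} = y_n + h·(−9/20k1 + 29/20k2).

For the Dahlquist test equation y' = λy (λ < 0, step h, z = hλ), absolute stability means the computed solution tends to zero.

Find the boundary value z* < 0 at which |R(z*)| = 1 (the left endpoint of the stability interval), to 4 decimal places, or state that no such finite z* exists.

Test eqn y'=λy, z=hλ:
  k1=λy_n ⇒ h·k1=z·y_n;  k2=λ(1+1/2z)y_n ⇒ h·k2=z(1+1/2z)y_n
  y_{n+1}/y_n = 1 − 9/20z + 29/20z(1+1/2z) = 1 + z + 29/40z²
  Hence R(z) = 1 + z + 29/40z².

Boundary: |R(x)|=1, x<0.
x=-1.08: |R|=0.7656
R=1: x+29/40x²=0 ⇒ x=−40/29=-1.3793; min R=1−1/(4·29/40)=0.6552>−1
Confirm numerically:
  x=-1.200: |R|=0.84400 <1
  x=-0.992: |R|=0.72145 <1
  x=-0.680: |R|=0.65524 <1
  x=-1.486: |R|=1.11494 >1
  x=-1.477: |R|=1.10461 >1
Stable set (-1.3793, 0).

left endpoint -1.3793.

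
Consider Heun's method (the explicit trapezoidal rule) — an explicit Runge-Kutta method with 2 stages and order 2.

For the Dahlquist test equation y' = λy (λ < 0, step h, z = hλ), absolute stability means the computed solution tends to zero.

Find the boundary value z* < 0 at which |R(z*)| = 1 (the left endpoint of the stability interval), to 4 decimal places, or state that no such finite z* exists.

Set f=λy, z=hλ:
  order 2, 2-stage ⇒ R(z)=1+z+z^2/2
  (e.g. R(-0.65)=0.56125, |R|=0.56125)

Solve |R(x)|<1 on ℝ⁻.
x=-0.65: |R|=0.5613
|R(-1.46)|=0.6058 |R(-0.93)|=0.5025 |R(-0.79)|=0.5221
Bisect:
  x_lo=-2.7440 |R|=2.0208  x_hi=-0.3905 |R|=0.6857
  mid=-1.56727 |R|=0.66090 →hi
  mid=-2.15565 |R|=1.16776 →lo
  mid=-1.86146 |R|=0.87106 →hi
  mid=-2.00855 |R|=1.00859 →lo
  mid=-1.93501 |R|=0.93712 →hi
  mid=-1.97178 |R|=0.97218 →hi
  mid=-1.99017 |R|=0.99021 →hi
  mid=-1.99936 |R|=0.99936 →hi
  mid=-2.00396 |R|=1.00396 →lo
  mid=-2.00166 |R|=1.00166 →lo
  ...
  [-2.00008,-1.99993] ⇒ x*=-2.0000
Stable set (-2.0000, 0).

z* = -2.0000.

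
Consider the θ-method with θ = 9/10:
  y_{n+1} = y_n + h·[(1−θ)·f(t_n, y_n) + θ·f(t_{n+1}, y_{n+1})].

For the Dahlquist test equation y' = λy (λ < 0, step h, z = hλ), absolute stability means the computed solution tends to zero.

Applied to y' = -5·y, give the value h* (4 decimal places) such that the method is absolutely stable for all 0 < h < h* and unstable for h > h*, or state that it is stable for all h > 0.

(−∞, 0) — no finite endpoint. Any h>0 works for λ=-5.

Set f=λy, z=hλ:
  y_{n+1} = y_n + z·[1/10·y_n + 9/10·y_{n+1}] ⇒ (1 − 9/10z)y_{n+1} = (1 + 1/10z)y_n
  ⇒ R(z) = (1 + 1/10z)/(1 − 9/10z).

Find x<0 with |R(x)|<1.
x=-0.96: |R|=0.4850
x=-2: |R|=0.2857
x=-10: |R|=0.0000
x=-100: |R|=0.0989
θ=9/10≥1/2 ⇒ |1+1/10x|<|1−9/10x| ∀x<0 ⇒ interval (−∞,0).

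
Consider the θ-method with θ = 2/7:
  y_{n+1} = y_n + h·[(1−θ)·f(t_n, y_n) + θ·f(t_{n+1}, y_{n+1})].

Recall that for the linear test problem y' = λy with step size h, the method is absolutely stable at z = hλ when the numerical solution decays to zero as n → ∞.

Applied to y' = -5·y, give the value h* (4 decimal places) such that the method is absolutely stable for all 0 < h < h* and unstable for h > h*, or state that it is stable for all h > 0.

Test eqn y'=λy, z=hλ:
  y_{n+1} = y_n + z·[5/7·y_n + 2/7·y_{n+1}] ⇒ (1 − 2/7z)y_{n+1} = (1 + 5/7z)y_n
  R(z) = (1 + 5/7z)/(1 − 2/7z).

Boundary: |R(x)|=1, x<0.
x=-0.49: |R|=0.5702
R=−1: 1+5/7x = −1+2/7x ⇒ -3/7x=2 ⇒ x=2/(-3/7)=-4.6667
Confirm numerically:
  x=-4.361: |R|=0.94167 <1
  x=-2.277: |R|=0.37952 <1
  x=-1.950: |R|=0.25229 <1
  x=-5.244: |R|=1.09904 >1
  x=-4.815: |R|=1.02676 >1
Stable set (-4.6667, 0).

(-4.6667,0); λ=-5 ⇒ h* = (14/3)/5 = 0.9333.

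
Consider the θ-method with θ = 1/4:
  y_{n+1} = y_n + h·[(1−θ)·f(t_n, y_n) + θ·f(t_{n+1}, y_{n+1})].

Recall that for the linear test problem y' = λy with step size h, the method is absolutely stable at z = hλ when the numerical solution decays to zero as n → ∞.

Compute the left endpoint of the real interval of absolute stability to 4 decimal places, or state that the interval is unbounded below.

left endpoint -4.0000.

Set f=λy, z=hλ:
  y_{n+1} = y_n + z·[3/4·y_n + 1/4·y_{n+1}] ⇒ (1 − 1/4z)y_{n+1} = (1 + 3/4z)y_n
  ⇒ R(z) = (1 + 3/4z)/(1 − 1/4z).

Find x<0 with |R(x)|<1.
x=-0.48: |R|=0.5714
R=−1: 1+3/4x = −1+1/4x ⇒ -1/2x=2 ⇒ x=2/(-1/2)=-4.0000
Confirm numerically:
  x=-3.281: |R|=0.80250 <1
  x=-2.925: |R|=0.68953 <1
  x=-2.446: |R|=0.51784 <1
  x=-4.460: |R|=1.10875 >1
  x=-4.346: |R|=1.08291 >1
  x=-4.056: |R|=1.01390 >1
Stable set (-4.0000, 0).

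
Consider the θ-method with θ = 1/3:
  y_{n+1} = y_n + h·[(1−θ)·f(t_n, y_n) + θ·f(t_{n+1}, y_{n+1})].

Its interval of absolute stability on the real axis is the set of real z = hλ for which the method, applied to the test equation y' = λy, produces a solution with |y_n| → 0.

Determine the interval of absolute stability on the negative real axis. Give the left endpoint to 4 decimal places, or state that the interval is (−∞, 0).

z∈(-6.0000,0).

On y'=λy, z=hλ:
  y_{n+1} = y_n + z·[2/3·y_n + 1/3·y_{n+1}] ⇒ (1 − 1/3z)y_{n+1} = (1 + 2/3z)y_n
  ⇒ R(z) = (1 + 2/3z)/(1 − 1/3z).

Need |R(x)|<1, x<0.
x=-1.5: |R|=0.0000
R=−1: 1+2/3x = −1+1/3x ⇒ -1/3x=2 ⇒ x=2/(-1/3)=-6.0000
Confirm numerically:
  x=-5.854: |R|=0.98351 <1
  x=-5.133: |R|=0.89340 <1
  x=-3.602: |R|=0.63678 <1
  x=-6.590: |R|=1.06152 >1
  x=-6.381: |R|=1.04061 >1
So |R|<1 on (-6.0000, 0).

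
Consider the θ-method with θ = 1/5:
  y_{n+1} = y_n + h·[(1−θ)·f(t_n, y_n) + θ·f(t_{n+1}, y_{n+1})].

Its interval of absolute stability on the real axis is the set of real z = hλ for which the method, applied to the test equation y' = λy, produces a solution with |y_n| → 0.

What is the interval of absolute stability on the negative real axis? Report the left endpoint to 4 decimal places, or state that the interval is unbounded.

z∈(-3.3333,0).

Set f=λy, z=hλ:
  y_{n+1} = y_n + z·[4/5·y_n + 1/5·y_{n+1}] ⇒ (1 − 1/5z)y_{n+1} = (1 + 4/5z)y_n
  R(z) = (1 + 4/5z)/(1 − 1/5z).

Boundary: |R(x)|=1, x<0.
x=-1.74: |R|=0.2908
R=−1: 1+4/5x = −1+1/5x ⇒ -3/5x=2 ⇒ x=2/(-3/5)=-3.3333
Confirm numerically:
  x=-3.047: |R|=0.89325 <1
  x=-1.938: |R|=0.39666 <1
  x=-1.781: |R|=0.31323 <1
  x=-3.751: |R|=1.14318 >1
  x=-3.739: |R|=1.13926 >1
So |R|<1 on (-3.3333, 0).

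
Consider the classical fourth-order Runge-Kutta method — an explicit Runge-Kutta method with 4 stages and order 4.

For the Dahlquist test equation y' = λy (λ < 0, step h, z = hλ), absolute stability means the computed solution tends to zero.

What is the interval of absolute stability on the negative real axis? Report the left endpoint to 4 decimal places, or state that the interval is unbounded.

Set f=λy, z=hλ:
  order 4, 4-stage ⇒ R(z)=1+z+z^2/2+z^3/6+z^4/24
  (e.g. R(-0.31)=0.73347, |R|=0.73347)

Find x<0 with |R(x)|<1.
x=-0.31: |R|=0.7335
|R(-1.31)|=0.2961 |R(-1.06)|=0.3559 |R(-0.61)|=0.5440
Bisect:
  x_lo=-3.6613 |R|=3.3486  x_hi=-0.1603 |R|=0.8519
  mid=-1.91078 |R|=0.30746 →hi
  mid=-2.78604 |R|=1.00112 →lo
  mid=-2.34841 |R|=0.51783 →hi
  mid=-2.56722 |R|=0.71801 →hi
  mid=-2.67663 |R|=0.84816 →hi
  mid=-2.73133 |R|=0.92165 →hi
  mid=-2.75869 |R|=0.96062 →hi
  mid=-2.77236 |R|=0.98068 →hi
  mid=-2.77920 |R|=0.99085 →hi
  ...
  [-2.78540,-2.78518] ⇒ x*=-2.7853
Stable set (-2.7853, 0).

z∈(-2.7853,0).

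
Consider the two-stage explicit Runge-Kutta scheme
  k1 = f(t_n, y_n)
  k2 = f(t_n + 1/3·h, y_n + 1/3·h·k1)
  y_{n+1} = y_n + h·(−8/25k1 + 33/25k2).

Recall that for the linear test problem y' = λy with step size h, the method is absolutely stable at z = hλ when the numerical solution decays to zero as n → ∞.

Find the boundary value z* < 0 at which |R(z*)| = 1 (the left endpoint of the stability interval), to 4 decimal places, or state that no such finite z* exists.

z* = -2.2727.

Test eqn y'=λy, z=hλ:
  k1=λy_n ⇒ h·k1=z·y_n;  k2=λ(1+1/3z)y_n ⇒ h·k2=z(1+1/3z)y_n
  y_{n+1}/y_n = 1 − 8/25z + 33/25z(1+1/3z) = 1 + z + 11/25z²
  so R(z) = 1 + z + 11/25z².

Boundary: |R(x)|=1, x<0.
x=-1.43: |R|=0.4698
R=1: x+11/25x²=0 ⇒ x=−25/11=-2.2727; min R=1−1/(4·11/25)=0.4318>−1
Confirm numerically:
  x=-1.822: |R|=0.63866 <1
  x=-1.575: |R|=0.51647 <1
  x=-1.334: |R|=0.44900 <1
  x=-1.223: |R|=0.43512 <1
  x=-2.835: |R|=1.70138 >1
  x=-2.689: |R|=1.49252 >1
  x=-2.427: |R|=1.16474 >1
Stable set (-2.2727, 0).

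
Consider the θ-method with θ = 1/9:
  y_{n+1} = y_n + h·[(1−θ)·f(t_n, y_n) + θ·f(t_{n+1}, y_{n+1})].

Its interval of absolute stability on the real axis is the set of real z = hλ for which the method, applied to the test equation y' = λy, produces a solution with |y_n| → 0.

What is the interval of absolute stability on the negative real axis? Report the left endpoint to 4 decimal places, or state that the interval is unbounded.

(-2.5714, 0).

Set f=λy, z=hλ:
  y_{n+1} = y_n + z·[8/9·y_n + 1/9·y_{n+1}] ⇒ (1 − 1/9z)y_{n+1} = (1 + 8/9z)y_n
  so R(z) = (1 + 8/9z)/(1 − 1/9z).

Find x<0 with |R(x)|<1.
x=-1.56: |R|=0.3295
R=−1: 1+8/9x = −1+1/9x ⇒ -7/9x=2 ⇒ x=2/(-7/9)=-2.5714
Confirm numerically:
  x=-2.517: |R|=0.96692 <1
  x=-2.480: |R|=0.94425 <1
  x=-2.119: |R|=0.71517 <1
  x=-1.483: |R|=0.27320 <1
  x=-3.160: |R|=1.33882 >1
  x=-2.824: |R|=1.14953 >1
Interval (-2.5714, 0).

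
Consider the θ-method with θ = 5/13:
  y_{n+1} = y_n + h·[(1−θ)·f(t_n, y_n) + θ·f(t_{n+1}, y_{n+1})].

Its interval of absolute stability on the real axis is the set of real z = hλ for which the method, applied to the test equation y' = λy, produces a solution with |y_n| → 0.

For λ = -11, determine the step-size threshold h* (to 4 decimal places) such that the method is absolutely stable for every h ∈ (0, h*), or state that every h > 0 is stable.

(-8.6667,0); λ=-11 ⇒ h* = (26/3)/11 = 0.7879.

Set f=λy, z=hλ:
  y_{n+1} = y_n + z·[8/13·y_n + 5/13·y_{n+1}] ⇒ (1 − 5/13z)y_{n+1} = (1 + 8/13z)y_n
  R(z) = (1 + 8/13z)/(1 − 5/13z).

Find x<0 with |R(x)|<1.
x=-0.44: |R|=0.6237
R=−1: 1+8/13x = −1+5/13x ⇒ -3/13x=2 ⇒ x=2/(-3/13)=-8.6667
Confirm numerically:
  x=-8.558: |R|=0.99416 <1
  x=-7.022: |R|=0.89744 <1
  x=-6.117: |R|=0.82450 <1
  x=-4.918: |R|=0.70082 <1
  x=-9.145: |R|=1.02444 >1
  x=-9.054: |R|=1.01994 >1
  x=-8.824: |R|=1.00826 >1
So |R|<1 on (-8.6667, 0).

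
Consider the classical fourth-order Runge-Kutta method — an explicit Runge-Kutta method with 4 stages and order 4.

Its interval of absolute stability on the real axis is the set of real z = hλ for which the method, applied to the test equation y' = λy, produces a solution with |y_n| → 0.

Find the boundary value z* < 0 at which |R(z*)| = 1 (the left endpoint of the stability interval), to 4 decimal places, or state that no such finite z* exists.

left endpoint -2.7853.

With y'=λy (z=hλ):
  order 4, 4-stage ⇒ R(z)=1+z+z^2/2+z^3/6+z^4/24
  (e.g. R(-1.47)=0.27559, |R|=0.27559)

Need |R(x)|<1, x<0.
x=-1.47: |R|=0.2756
|R(-2.65)|=0.8145 |R(-1.28)|=0.3015 |R(-0.81)|=0.4474
Bisect:
  x_lo=-3.5295 |R|=2.8373  x_hi=-0.1607 |R|=0.8515
  mid=-1.84513 |R|=0.29311 →hi
  mid=-2.68733 |R|=0.86207 →hi
  mid=-3.10843 |R|=1.60699 →lo
  mid=-2.89788 |R|=1.18345 →lo
  mid=-2.79261 |R|=1.01108 →lo
  mid=-2.73997 |R|=0.93379 →hi
  mid=-2.76629 |R|=0.97172 →hi
  mid=-2.77945 |R|=0.99122 →hi
  ...
  [-2.78541,-2.78520] ⇒ x*=-2.7853
So |R|<1 on (-2.7853, 0).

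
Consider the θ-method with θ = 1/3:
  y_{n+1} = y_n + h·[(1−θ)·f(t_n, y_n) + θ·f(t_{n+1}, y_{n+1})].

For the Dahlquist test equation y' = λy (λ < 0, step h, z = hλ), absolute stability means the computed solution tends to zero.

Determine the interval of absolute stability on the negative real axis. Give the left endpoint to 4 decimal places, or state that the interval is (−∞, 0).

With y'=λy (z=hλ):
  y_{n+1} = y_n + z·[2/3·y_n + 1/3·y_{n+1}] ⇒ (1 − 1/3z)y_{n+1} = (1 + 2/3z)y_n
  so R(z) = (1 + 2/3z)/(1 − 1/3z).

Solve |R(x)|<1 on ℝ⁻.
x=-1.44: |R|=0.0270
R=−1: 1+2/3x = −1+1/3x ⇒ -1/3x=2 ⇒ x=2/(-1/3)=-6.0000
Confirm numerically:
  x=-5.906: |R|=0.98945 <1
  x=-5.649: |R|=0.95942 <1
  x=-5.189: |R|=0.90096 <1
  x=-2.602: |R|=0.39343 <1
  x=-6.558: |R|=1.05838 >1
  x=-6.460: |R|=1.04863 >1
  x=-6.359: |R|=1.03836 >1
Interval (-6.0000, 0).

z∈(-6.0000,0).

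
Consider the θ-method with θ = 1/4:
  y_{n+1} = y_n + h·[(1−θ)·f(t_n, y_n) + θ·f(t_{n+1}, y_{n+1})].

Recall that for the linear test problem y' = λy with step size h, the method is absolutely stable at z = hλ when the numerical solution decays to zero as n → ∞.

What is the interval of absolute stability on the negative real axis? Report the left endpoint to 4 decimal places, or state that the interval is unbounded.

Set f=λy, z=hλ:
  y_{n+1} = y_n + z·[3/4·y_n + 1/4·y_{n+1}] ⇒ (1 − 1/4z)y_{n+1} = (1 + 3/4z)y_n
  ⇒ R(z) = (1 + 3/4z)/(1 − 1/4z).

Need |R(x)|<1, x<0.
x=-0.53: |R|=0.5320
R=−1: 1+3/4x = −1+1/4x ⇒ -1/2x=2 ⇒ x=2/(-1/2)=-4.0000
Confirm numerically:
  x=-2.951: |R|=0.69817 <1
  x=-2.877: |R|=0.67340 <1
  x=-2.349: |R|=0.47992 <1
  x=-4.260: |R|=1.06295 >1
  x=-4.223: |R|=1.05424 >1
  x=-4.168: |R|=1.04114 >1
So |R|<1 on (-4.0000, 0).

z∈(-4.0000,0).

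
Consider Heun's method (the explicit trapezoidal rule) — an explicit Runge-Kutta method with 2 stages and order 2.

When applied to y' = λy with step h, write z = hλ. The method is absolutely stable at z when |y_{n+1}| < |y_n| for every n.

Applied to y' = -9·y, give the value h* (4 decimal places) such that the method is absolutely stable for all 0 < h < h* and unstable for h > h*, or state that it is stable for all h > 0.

(-2.0000,0); λ=-9 ⇒ h* = 0.2222.

Set f=λy, z=hλ:
  order 2, 2-stage ⇒ R(z)=1+z+z^2/2
  (e.g. R(-1.02)=0.50020, |R|=0.50020)

Find x<0 with |R(x)|<1.
x=-1.02: |R|=0.5002
|R(-2.14)|=1.1498 |R(-1.96)|=0.9608 |R(-1.8)|=0.8200
Bisect:
  x_lo=-2.8896 |R|=2.2853  x_hi=-0.2706 |R|=0.7660
  mid=-1.58011 |R|=0.66826 →hi
  mid=-2.23486 |R|=1.26245 →lo
  mid=-1.90748 |R|=0.91176 →hi
  mid=-2.07117 |R|=1.07371 →lo
  mid=-1.98933 |R|=0.98939 →hi
  mid=-2.03025 |R|=1.03071 →lo
  mid=-2.00979 |R|=1.00984 →lo
  mid=-1.99956 |R|=0.99956 →hi
  mid=-2.00468 |R|=1.00469 →lo
  mid=-2.00212 |R|=1.00212 →lo
  ...
  [-2.00004,-1.99988] ⇒ x*=-2.0000
So |R|<1 on (-2.0000, 0).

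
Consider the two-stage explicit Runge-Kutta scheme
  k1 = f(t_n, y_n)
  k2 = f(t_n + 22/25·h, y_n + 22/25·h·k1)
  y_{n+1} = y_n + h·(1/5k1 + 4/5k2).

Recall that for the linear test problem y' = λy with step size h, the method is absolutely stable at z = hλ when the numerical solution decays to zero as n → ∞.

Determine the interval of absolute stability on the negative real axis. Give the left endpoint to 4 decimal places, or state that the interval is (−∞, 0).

z∈(-1.4205,0).

Set f=λy, z=hλ:
  k1=λy_n ⇒ h·k1=z·y_n;  k2=λ(1+22/25z)y_n ⇒ h·k2=z(1+22/25z)y_n
  y_{n+1}/y_n = 1 + 1/5z + 4/5z(1+22/25z) = 1 + z + 88/125z²
  ⇒ R(z) = 1 + z + 88/125z².

Need |R(x)|<1, x<0.
x=-0.86: |R|=0.6607
R=1: x+88/125x²=0 ⇒ x=−125/88=-1.4205; min R=1−1/(4·88/125)=0.6449>−1
Confirm numerically:
  x=-0.955: |R|=0.68707 <1
  x=-0.763: |R|=0.64685 <1
  x=-0.693: |R|=0.64510 <1
  x=-1.919: |R|=1.67352 >1
  x=-1.849: |R|=1.55784 >1
  x=-1.767: |R|=1.43109 >1
Stable set (-1.4205, 0).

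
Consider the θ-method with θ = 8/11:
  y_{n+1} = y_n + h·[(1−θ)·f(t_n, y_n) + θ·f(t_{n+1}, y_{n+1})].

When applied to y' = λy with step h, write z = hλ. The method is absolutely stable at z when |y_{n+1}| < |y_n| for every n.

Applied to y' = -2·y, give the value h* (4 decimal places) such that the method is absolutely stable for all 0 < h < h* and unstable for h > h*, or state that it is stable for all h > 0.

interval (−∞, 0). Any h>0 works for λ=-2.

On y'=λy, z=hλ:
  y_{n+1} = y_n + z·[3/11·y_n + 8/11·y_{n+1}] ⇒ (1 − 8/11z)y_{n+1} = (1 + 3/11z)y_n
  so R(z) = (1 + 3/11z)/(1 − 8/11z).

Find x<0 with |R(x)|<1.
x=-0.72: |R|=0.5274
x=-2: |R|=0.1852
x=-10: |R|=0.2088
x=-100: |R|=0.3564
θ=8/11≥1/2 ⇒ |1+3/11x|<|1−8/11x| ∀x<0 ⇒ unbounded interval.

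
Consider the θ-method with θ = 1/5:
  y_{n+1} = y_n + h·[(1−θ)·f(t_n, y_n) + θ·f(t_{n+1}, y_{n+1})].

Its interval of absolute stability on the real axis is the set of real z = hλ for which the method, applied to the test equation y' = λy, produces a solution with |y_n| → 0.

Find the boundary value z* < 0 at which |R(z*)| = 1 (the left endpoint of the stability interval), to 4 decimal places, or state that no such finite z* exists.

With y'=λy (z=hλ):
  y_{n+1} = y_n + z·[4/5·y_n + 1/5·y_{n+1}] ⇒ (1 − 1/5z)y_{n+1} = (1 + 4/5z)y_n
  R(z) = (1 + 4/5z)/(1 − 1/5z).

Find x<0 with |R(x)|<1.
x=-1.66: |R|=0.2462
R=−1: 1+4/5x = −1+1/5x ⇒ -3/5x=2 ⇒ x=2/(-3/5)=-3.3333
Confirm numerically:
  x=-2.011: |R|=0.43417 <1
  x=-1.468: |R|=0.13482 <1
  x=-1.337: |R|=0.05492 <1
  x=-3.615: |R|=1.09808 >1
  x=-3.567: |R|=1.08183 >1
  x=-3.525: |R|=1.06745 >1
So |R|<1 on (-3.3333, 0).

z* = -3.3333.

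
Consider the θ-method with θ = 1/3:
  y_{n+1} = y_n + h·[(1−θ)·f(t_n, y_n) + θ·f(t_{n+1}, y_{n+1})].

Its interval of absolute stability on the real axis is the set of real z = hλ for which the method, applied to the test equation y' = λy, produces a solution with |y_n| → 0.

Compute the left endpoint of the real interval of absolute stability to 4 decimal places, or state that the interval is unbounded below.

Set f=λy, z=hλ:
  y_{n+1} = y_n + z·[2/3·y_n + 1/3·y_{n+1}] ⇒ (1 − 1/3z)y_{n+1} = (1 + 2/3z)y_n
  Hence R(z) = (1 + 2/3z)/(1 − 1/3z).

Need |R(x)|<1, x<0.
x=-0.75: |R|=0.4000
R=−1: 1+2/3x = −1+1/3x ⇒ -1/3x=2 ⇒ x=2/(-1/3)=-6.0000
Confirm numerically:
  x=-4.352: |R|=0.77584 <1
  x=-4.002: |R|=0.71465 <1
  x=-3.831: |R|=0.68248 <1
  x=-6.343: |R|=1.03671 >1
  x=-6.197: |R|=1.02142 >1
So |R|<1 on (-6.0000, 0).

left endpoint -6.0000.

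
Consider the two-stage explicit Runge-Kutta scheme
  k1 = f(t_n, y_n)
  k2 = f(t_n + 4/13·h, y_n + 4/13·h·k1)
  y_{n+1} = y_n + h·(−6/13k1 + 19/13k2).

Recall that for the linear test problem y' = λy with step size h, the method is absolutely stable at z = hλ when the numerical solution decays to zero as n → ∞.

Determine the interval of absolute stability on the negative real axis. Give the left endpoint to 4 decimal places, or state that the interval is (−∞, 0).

With y'=λy (z=hλ):
  k1=λy_n ⇒ h·k1=z·y_n;  k2=λ(1+4/13z)y_n ⇒ h·k2=z(1+4/13z)y_n
  y_{n+1}/y_n = 1 − 6/13z + 19/13z(1+4/13z) = 1 + z + 76/169z²
  ⇒ R(z) = 1 + z + 76/169z².

Boundary: |R(x)|=1, x<0.
x=-1.03: |R|=0.4471
R=1: x+76/169x²=0 ⇒ x=−169/76=-2.2237; min R=1−1/(4·76/169)=0.4441>−1
Confirm numerically:
  x=-2.146: |R|=0.92503 <1
  x=-1.909: |R|=0.72985 <1
  x=-1.706: |R|=0.60284 <1
  x=-1.243: |R|=0.45181 <1
  x=-2.640: |R|=1.49426 >1
  x=-2.610: |R|=1.45343 >1
  x=-2.249: |R|=1.02560 >1
Interval (-2.2237, 0).

(-2.2237, 0).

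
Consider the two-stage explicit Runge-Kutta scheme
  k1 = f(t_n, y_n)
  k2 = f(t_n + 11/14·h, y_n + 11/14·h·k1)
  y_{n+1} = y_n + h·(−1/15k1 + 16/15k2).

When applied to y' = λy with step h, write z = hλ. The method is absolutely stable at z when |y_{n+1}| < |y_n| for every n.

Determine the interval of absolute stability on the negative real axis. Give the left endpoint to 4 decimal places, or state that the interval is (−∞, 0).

On y'=λy, z=hλ:
  k1=λy_n ⇒ h·k1=z·y_n;  k2=λ(1+11/14z)y_n ⇒ h·k2=z(1+11/14z)y_n
  y_{n+1}/y_n = 1 − 1/15z + 16/15z(1+11/14z) = 1 + z + 88/105z²
  ⇒ R(z) = 1 + z + 88/105z².

Need |R(x)|<1, x<0.
x=-1.36: |R|=1.1901
R=1: x+88/105x²=0 ⇒ x=−105/88=-1.1932; min R=1−1/(4·88/105)=0.7017>−1
Confirm numerically:
  x=-0.982: |R|=0.82620 <1
  x=-0.948: |R|=0.80520 <1
  x=-0.786: |R|=0.73177 <1
  x=-0.528: |R|=0.70565 <1
  x=-1.791: |R|=1.89734 >1
  x=-1.296: |R|=1.11168 >1
Stable set (-1.1932, 0).

(-1.1932, 0).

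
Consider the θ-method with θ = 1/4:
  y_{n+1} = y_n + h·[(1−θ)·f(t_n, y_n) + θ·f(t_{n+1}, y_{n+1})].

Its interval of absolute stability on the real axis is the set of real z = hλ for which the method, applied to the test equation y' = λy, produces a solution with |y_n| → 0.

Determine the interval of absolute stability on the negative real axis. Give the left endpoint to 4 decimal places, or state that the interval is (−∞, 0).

Test eqn y'=λy, z=hλ:
  y_{n+1} = y_n + z·[3/4·y_n + 1/4·y_{n+1}] ⇒ (1 − 1/4z)y_{n+1} = (1 + 3/4z)y_n
  ⇒ R(z) = (1 + 3/4z)/(1 − 1/4z).

Need |R(x)|<1, x<0.
x=-0.36: |R|=0.6697
R=−1: 1+3/4x = −1+1/4x ⇒ -1/2x=2 ⇒ x=2/(-1/2)=-4.0000
Confirm numerically:
  x=-2.174: |R|=0.40849 <1
  x=-2.132: |R|=0.39074 <1
  x=-1.855: |R|=0.26729 <1
  x=-4.517: |R|=1.12140 >1
  x=-4.305: |R|=1.07345 >1
  x=-4.222: |R|=1.05400 >1
Stable set (-4.0000, 0).

(-4.0000, 0).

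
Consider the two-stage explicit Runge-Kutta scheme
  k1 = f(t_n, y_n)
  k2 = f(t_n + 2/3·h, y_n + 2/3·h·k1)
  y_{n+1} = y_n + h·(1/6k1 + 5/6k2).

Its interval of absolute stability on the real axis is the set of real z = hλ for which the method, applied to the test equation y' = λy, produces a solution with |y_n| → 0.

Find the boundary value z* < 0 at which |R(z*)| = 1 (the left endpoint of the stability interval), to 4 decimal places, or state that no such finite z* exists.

Test eqn y'=λy, z=hλ:
  k1=λy_n ⇒ h·k1=z·y_n;  k2=λ(1+2/3z)y_n ⇒ h·k2=z(1+2/3z)y_n
  y_{n+1}/y_n = 1 + 1/6z + 5/6z(1+2/3z) = 1 + z + 5/9z²
  ⇒ R(z) = 1 + z + 5/9z².

Need |R(x)|<1, x<0.
x=-0.66: |R|=0.5820
R=1: x+5/9x²=0 ⇒ x=−9/5=-1.8000; min R=1−1/(4·5/9)=0.5500>−1
Confirm numerically:
  x=-1.124: |R|=0.57788 <1
  x=-1.068: |R|=0.56568 <1
  x=-1.043: |R|=0.56136 <1
  x=-1.015: |R|=0.55735 <1
  x=-2.199: |R|=1.48745 >1
  x=-1.992: |R|=1.21248 >1
So |R|<1 on (-1.8000, 0).

left endpoint -1.8000.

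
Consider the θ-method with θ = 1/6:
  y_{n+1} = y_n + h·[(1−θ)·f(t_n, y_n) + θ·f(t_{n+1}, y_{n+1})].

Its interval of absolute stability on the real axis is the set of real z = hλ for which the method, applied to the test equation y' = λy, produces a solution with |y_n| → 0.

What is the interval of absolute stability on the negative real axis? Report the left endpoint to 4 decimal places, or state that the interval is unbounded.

z∈(-3.0000,0).

On y'=λy, z=hλ:
  y_{n+1} = y_n + z·[5/6·y_n + 1/6·y_{n+1}] ⇒ (1 − 1/6z)y_{n+1} = (1 + 5/6z)y_n
  R(z) = (1 + 5/6z)/(1 − 1/6z).

Need |R(x)|<1, x<0.
x=-0.88: |R|=0.2326
R=−1: 1+5/6x = −1+1/6x ⇒ -2/3x=2 ⇒ x=2/(-2/3)=-3.0000
Confirm numerically:
  x=-2.479: |R|=0.75422 <1
  x=-2.129: |R|=0.57141 <1
  x=-1.832: |R|=0.40347 <1
  x=-1.580: |R|=0.25066 <1
  x=-3.359: |R|=1.15344 >1
  x=-3.283: |R|=1.12194 >1
Stable set (-3.0000, 0).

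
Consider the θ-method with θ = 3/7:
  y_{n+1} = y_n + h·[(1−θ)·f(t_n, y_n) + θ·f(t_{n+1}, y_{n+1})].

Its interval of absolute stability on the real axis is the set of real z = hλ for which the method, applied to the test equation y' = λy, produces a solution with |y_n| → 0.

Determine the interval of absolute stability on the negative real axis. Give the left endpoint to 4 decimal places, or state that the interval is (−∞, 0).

With y'=λy (z=hλ):
  y_{n+1} = y_n + z·[4/7·y_n + 3/7·y_{n+1}] ⇒ (1 − 3/7z)y_{n+1} = (1 + 4/7z)y_n
  so R(z) = (1 + 4/7z)/(1 − 3/7z).

Find x<0 with |R(x)|<1.
x=-0.62: |R|=0.5102
R=−1: 1+4/7x = −1+3/7x ⇒ -1/7x=2 ⇒ x=2/(-1/7)=-14.0000
Confirm numerically:
  x=-12.439: |R|=0.96478 <1
  x=-11.628: |R|=0.94337 <1
  x=-8.372: |R|=0.82476 <1
  x=-14.579: |R|=1.01141 >1
  x=-14.374: |R|=1.00746 >1
Interval (-14.0000, 0).

(-14.0000, 0).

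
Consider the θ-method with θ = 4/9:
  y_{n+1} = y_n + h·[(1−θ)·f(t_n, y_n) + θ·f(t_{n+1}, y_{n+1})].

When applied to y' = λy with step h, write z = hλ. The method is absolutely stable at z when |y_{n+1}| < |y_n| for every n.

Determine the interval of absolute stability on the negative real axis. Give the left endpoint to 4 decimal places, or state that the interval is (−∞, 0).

(-18.0000, 0).

Set f=λy, z=hλ:
  y_{n+1} = y_n + z·[5/9·y_n + 4/9·y_{n+1}] ⇒ (1 − 4/9z)y_{n+1} = (1 + 5/9z)y_n
  so R(z) = (1 + 5/9z)/(1 − 4/9z).

Need |R(x)|<1, x<0.
x=-0.45: |R|=0.6250
R=−1: 1+5/9x = −1+4/9x ⇒ -1/9x=2 ⇒ x=2/(-1/9)=-18.0000
Confirm numerically:
  x=-16.983: |R|=0.98678 <1
  x=-15.500: |R|=0.96479 <1
  x=-14.847: |R|=0.95390 <1
  x=-13.576: |R|=0.93012 <1
  x=-18.404: |R|=1.00489 >1
  x=-18.369: |R|=1.00447 >1
  x=-18.151: |R|=1.00185 >1
Interval (-18.0000, 0).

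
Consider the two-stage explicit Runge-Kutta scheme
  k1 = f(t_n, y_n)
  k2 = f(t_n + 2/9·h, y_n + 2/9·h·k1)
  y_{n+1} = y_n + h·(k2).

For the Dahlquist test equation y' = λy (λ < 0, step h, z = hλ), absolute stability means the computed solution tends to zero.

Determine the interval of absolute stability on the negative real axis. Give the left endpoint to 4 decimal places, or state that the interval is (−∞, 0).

Test eqn y'=λy, z=hλ:
  k1=λy_n ⇒ h·k1=z·y_n;  k2=λ(1+2/9z)y_n ⇒ h·k2=z(1+2/9z)y_n
  y_{n+1}/y_n = 1 + z(1+2/9z) = 1 + z + 2/9z²
  so R(z) = 1 + z + 2/9z².

Find x<0 with |R(x)|<1.
x=-1.65: |R|=0.0450
R=1: x+2/9x²=0 ⇒ x=−9/2=-4.5000; min R=1−1/(4·2/9)=-0.1250>−1
Confirm numerically:
  x=-3.661: |R|=0.31743 <1
  x=-3.350: |R|=0.14389 <1
  x=-2.406: |R|=0.11959 <1
  x=-1.875: |R|=0.09375 <1
  x=-5.079: |R|=1.65350 >1
  x=-4.983: |R|=1.53484 >1
  x=-4.662: |R|=1.16783 >1
So |R|<1 on (-4.5000, 0).

(-4.5000, 0).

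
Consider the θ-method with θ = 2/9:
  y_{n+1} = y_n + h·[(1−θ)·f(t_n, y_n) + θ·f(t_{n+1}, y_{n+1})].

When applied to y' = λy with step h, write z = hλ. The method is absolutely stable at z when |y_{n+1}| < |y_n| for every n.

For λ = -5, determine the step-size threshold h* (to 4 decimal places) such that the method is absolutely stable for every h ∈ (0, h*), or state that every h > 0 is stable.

Test eqn y'=λy, z=hλ:
  y_{n+1} = y_n + z·[7/9·y_n + 2/9·y_{n+1}] ⇒ (1 − 2/9z)y_{n+1} = (1 + 7/9z)y_n
  ⇒ R(z) = (1 + 7/9z)/(1 − 2/9z).

Solve |R(x)|<1 on ℝ⁻.
x=-1.46: |R|=0.1023
R=−1: 1+7/9x = −1+2/9x ⇒ -5/9x=2 ⇒ x=2/(-5/9)=-3.6000
Confirm numerically:
  x=-2.724: |R|=0.69684 <1
  x=-2.109: |R|=0.43600 <1
  x=-1.707: |R|=0.23755 <1
  x=-4.023: |R|=1.12408 >1
  x=-3.999: |R|=1.11737 >1
Stable set (-3.6000, 0).

(-3.6000,0); λ=-5 ⇒ h* = (18/5)/5 = 0.7200.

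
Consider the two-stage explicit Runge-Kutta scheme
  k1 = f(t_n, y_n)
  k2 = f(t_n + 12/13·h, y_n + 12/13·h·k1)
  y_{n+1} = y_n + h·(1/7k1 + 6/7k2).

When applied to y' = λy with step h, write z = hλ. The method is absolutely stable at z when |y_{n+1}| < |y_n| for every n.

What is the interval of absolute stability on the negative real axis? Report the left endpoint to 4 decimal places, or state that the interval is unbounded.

Set f=λy, z=hλ:
  k1=λy_n ⇒ h·k1=z·y_n;  k2=λ(1+12/13z)y_n ⇒ h·k2=z(1+12/13z)y_n
  y_{n+1}/y_n = 1 + 1/7z + 6/7z(1+12/13z) = 1 + z + 72/91z²
  ⇒ R(z) = 1 + z + 72/91z².

Need |R(x)|<1, x<0.
x=-1.32: |R|=1.0586
R=1: x+72/91x²=0 ⇒ x=−91/72=-1.2639; min R=1−1/(4·72/91)=0.6840>−1
Confirm numerically:
  x=-1.050: |R|=0.82231 <1
  x=-1.035: |R|=0.81256 <1
  x=-0.801: |R|=0.70664 <1
  x=-1.609: |R|=1.43935 >1
  x=-1.608: |R|=1.43780 >1
  x=-1.360: |R|=1.10342 >1
Stable set (-1.2639, 0).

(-1.2639, 0).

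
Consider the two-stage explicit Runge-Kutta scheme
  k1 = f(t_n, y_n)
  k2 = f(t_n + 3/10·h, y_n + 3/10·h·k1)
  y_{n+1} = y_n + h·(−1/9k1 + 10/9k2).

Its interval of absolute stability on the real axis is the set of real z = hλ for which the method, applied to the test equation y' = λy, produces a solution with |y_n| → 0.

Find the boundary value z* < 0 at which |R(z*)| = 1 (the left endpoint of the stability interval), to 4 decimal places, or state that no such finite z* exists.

left endpoint -3.0000.

On y'=λy, z=hλ:
  k1=λy_n ⇒ h·k1=z·y_n;  k2=λ(1+3/10z)y_n ⇒ h·k2=z(1+3/10z)y_n
  y_{n+1}/y_n = 1 − 1/9z + 10/9z(1+3/10z) = 1 + z + 1/3z²
  Hence R(z) = 1 + z + 1/3z².

Find x<0 with |R(x)|<1.
x=-1.06: |R|=0.3145
R=1: x+1/3x²=0 ⇒ x=−3=-3.0000; min R=1−1/(4·1/3)=0.2500>−1
Confirm numerically:
  x=-2.067: |R|=0.35716 <1
  x=-1.661: |R|=0.25864 <1
  x=-1.524: |R|=0.25019 <1
  x=-3.272: |R|=1.29666 >1
  x=-3.187: |R|=1.19866 >1
Interval (-3.0000, 0).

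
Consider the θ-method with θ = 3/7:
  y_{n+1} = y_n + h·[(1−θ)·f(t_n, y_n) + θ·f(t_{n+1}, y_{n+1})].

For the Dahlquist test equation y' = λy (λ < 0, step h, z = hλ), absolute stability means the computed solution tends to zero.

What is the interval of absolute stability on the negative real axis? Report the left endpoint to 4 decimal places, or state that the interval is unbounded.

With y'=λy (z=hλ):
  y_{n+1} = y_n + z·[4/7·y_n + 3/7·y_{n+1}] ⇒ (1 − 3/7z)y_{n+1} = (1 + 4/7z)y_n
  so R(z) = (1 + 4/7z)/(1 − 3/7z).

Solve |R(x)|<1 on ℝ⁻.
x=-1.1: |R|=0.2524
R=−1: 1+4/7x = −1+3/7x ⇒ -1/7x=2 ⇒ x=2/(-1/7)=-14.0000
Confirm numerically:
  x=-12.948: |R|=0.97705 <1
  x=-10.747: |R|=0.91710 <1
  x=-10.524: |R|=0.90988 <1
  x=-8.498: |R|=0.83068 <1
  x=-14.456: |R|=1.00905 >1
  x=-14.033: |R|=1.00067 >1
So |R|<1 on (-14.0000, 0).

(-14.0000, 0).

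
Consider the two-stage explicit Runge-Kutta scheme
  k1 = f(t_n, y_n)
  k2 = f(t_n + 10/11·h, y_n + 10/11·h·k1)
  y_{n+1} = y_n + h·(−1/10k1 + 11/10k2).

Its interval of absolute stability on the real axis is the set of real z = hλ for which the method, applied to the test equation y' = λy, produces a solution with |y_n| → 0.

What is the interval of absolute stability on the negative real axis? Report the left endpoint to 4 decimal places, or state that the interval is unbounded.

z∈(-1.0000,0).

Set f=λy, z=hλ:
  k1=λy_n ⇒ h·k1=z·y_n;  k2=λ(1+10/11z)y_n ⇒ h·k2=z(1+10/11z)y_n
  y_{n+1}/y_n = 1 − 1/10z + 11/10z(1+10/11z) = 1 + z + z²
  so R(z) = 1 + z + z².

Solve |R(x)|<1 on ℝ⁻.
x=-0.48: |R|=0.7504
R=1: x+1x²=0 ⇒ x=−1=-1.0000; min R=1−1/(4·1)=0.7500>−1
Confirm numerically:
  x=-0.968: |R|=0.96902 <1
  x=-0.907: |R|=0.91565 <1
  x=-0.820: |R|=0.85240 <1
  x=-0.542: |R|=0.75176 <1
  x=-1.186: |R|=1.22060 >1
  x=-1.060: |R|=1.06360 >1
Stable set (-1.0000, 0).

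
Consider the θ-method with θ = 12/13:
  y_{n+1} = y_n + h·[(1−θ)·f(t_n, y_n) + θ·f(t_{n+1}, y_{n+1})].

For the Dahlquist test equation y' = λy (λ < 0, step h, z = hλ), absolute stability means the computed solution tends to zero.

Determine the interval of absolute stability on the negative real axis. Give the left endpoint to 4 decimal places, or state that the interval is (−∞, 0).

(−∞, 0) — no finite endpoint.

Test eqn y'=λy, z=hλ:
  y_{n+1} = y_n + z·[1/13·y_n + 12/13·y_{n+1}] ⇒ (1 − 12/13z)y_{n+1} = (1 + 1/13z)y_n
  ⇒ R(z) = (1 + 1/13z)/(1 − 12/13z).

Boundary: |R(x)|=1, x<0.
x=-1.25: |R|=0.4196
x=-2: |R|=0.2973
x=-10: |R|=0.0226
x=-100: |R|=0.0717
θ=12/13≥1/2 ⇒ |1+1/13x|<|1−12/13x| ∀x<0 ⇒ stable on all of ℝ⁻.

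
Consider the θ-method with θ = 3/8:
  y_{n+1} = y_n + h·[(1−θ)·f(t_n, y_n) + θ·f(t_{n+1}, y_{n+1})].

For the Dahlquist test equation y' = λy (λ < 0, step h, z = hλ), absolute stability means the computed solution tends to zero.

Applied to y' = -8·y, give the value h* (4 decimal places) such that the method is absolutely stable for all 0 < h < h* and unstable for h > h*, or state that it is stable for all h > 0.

(-8.0000,0); λ=-8 ⇒ h* = (8)/8 = 1.0000.

Set f=λy, z=hλ:
  y_{n+1} = y_n + z·[5/8·y_n + 3/8·y_{n+1}] ⇒ (1 − 3/8z)y_{n+1} = (1 + 5/8z)y_n
  R(z) = (1 + 5/8z)/(1 − 3/8z).

Find x<0 with |R(x)|<1.
x=-0.45: |R|=0.6150
R=−1: 1+5/8x = −1+3/8x ⇒ -1/4x=2 ⇒ x=2/(-1/4)=-8.0000
Confirm numerically:
  x=-7.291: |R|=0.95253 <1
  x=-5.490: |R|=0.79485 <1
  x=-3.621: |R|=0.53570 <1
  x=-8.433: |R|=1.02601 >1
  x=-8.069: |R|=1.00428 >1
So |R|<1 on (-8.0000, 0).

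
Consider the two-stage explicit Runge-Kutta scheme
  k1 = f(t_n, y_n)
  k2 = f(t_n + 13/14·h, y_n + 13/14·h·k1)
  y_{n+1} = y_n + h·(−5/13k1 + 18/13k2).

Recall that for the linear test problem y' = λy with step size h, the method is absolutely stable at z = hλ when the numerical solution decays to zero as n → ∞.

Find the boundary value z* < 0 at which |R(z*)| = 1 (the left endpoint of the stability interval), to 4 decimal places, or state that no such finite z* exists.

On y'=λy, z=hλ:
  k1=λy_n ⇒ h·k1=z·y_n;  k2=λ(1+13/14z)y_n ⇒ h·k2=z(1+13/14z)y_n
  y_{n+1}/y_n = 1 − 5/13z + 18/13z(1+13/14z) = 1 + z + 9/7z²
  ⇒ R(z) = 1 + z + 9/7z².

Need |R(x)|<1, x<0.
x=-0.43: |R|=0.8077
R=1: x+9/7x²=0 ⇒ x=−7/9=-0.7778; min R=1−1/(4·9/7)=0.8056>−1
Confirm numerically:
  x=-0.652: |R|=0.89456 <1
  x=-0.412: |R|=0.80624 <1
  x=-0.398: |R|=0.80566 <1
  x=-1.098: |R|=1.45206 >1
  x=-0.992: |R|=1.27323 >1
  x=-0.889: |R|=1.12713 >1
So |R|<1 on (-0.7778, 0).

left endpoint -0.7778.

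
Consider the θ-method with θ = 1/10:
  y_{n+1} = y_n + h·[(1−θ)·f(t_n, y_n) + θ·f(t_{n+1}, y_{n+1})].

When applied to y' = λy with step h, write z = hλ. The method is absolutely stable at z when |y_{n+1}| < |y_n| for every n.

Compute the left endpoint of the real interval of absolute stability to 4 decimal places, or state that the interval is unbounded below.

left endpoint -2.5000.

With y'=λy (z=hλ):
  y_{n+1} = y_n + z·[9/10·y_n + 1/10·y_{n+1}] ⇒ (1 − 1/10z)y_{n+1} = (1 + 9/10z)y_n
  so R(z) = (1 + 9/10z)/(1 − 1/10z).

Find x<0 with |R(x)|<1.
x=-1.29: |R|=0.1426
R=−1: 1+9/10x = −1+1/10x ⇒ -4/5x=2 ⇒ x=2/(-4/5)=-2.5000
Confirm numerically:
  x=-2.473: |R|=0.98268 <1
  x=-2.181: |R|=0.79049 <1
  x=-1.295: |R|=0.14653 <1
  x=-2.951: |R|=1.27859 >1
  x=-2.947: |R|=1.27620 >1
  x=-2.758: |R|=1.16178 >1
Stable set (-2.5000, 0).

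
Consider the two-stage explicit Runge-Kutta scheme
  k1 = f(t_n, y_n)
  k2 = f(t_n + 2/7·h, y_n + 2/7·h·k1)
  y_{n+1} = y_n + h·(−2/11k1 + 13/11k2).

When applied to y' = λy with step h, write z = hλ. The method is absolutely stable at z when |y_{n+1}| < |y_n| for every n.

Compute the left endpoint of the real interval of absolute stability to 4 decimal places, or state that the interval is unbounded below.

z* = -2.9615.

Test eqn y'=λy, z=hλ:
  k1=λy_n ⇒ h·k1=z·y_n;  k2=λ(1+2/7z)y_n ⇒ h·k2=z(1+2/7z)y_n
  y_{n+1}/y_n = 1 − 2/11z + 13/11z(1+2/7z) = 1 + z + 26/77z²
  Hence R(z) = 1 + z + 26/77z².

Need |R(x)|<1, x<0.
x=-0.68: |R|=0.4761
R=1: x+26/77x²=0 ⇒ x=−77/26=-2.9615; min R=1−1/(4·26/77)=0.2596>−1
Confirm numerically:
  x=-2.709: |R|=0.76900 <1
  x=-2.631: |R|=0.70635 <1
  x=-1.859: |R|=0.30792 <1
  x=-1.462: |R|=0.25973 <1
  x=-3.173: |R|=1.22656 >1
  x=-3.047: |R|=1.08793 >1
  x=-2.990: |R|=1.02874 >1
Stable set (-2.9615, 0).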